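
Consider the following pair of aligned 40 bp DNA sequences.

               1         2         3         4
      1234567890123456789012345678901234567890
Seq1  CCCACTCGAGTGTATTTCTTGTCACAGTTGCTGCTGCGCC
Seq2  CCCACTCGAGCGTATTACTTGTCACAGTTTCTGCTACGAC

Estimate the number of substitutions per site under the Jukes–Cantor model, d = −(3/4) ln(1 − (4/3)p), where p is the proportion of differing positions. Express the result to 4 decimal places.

0.1367

The sequences differ at positions 11 (T/C), 17 (T/A), 30 (G/T), 36 (G/A), 39 (C/A).
p = 5/40 = 0.125000.
d = −0.75 · ln(1 − (4/3)·0.125000) = −0.75 · ln(0.833333) = −0.75 · (-0.182322) = 0.1367.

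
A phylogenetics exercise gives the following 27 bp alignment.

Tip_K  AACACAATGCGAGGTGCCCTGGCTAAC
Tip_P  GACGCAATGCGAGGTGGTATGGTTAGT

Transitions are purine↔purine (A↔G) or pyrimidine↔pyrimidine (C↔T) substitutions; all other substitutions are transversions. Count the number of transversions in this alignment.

Differing sites — 1:A/G (Ti); 4:A/G (Ti); 17:C/G (Tv); 18:C/T (Ti); 19:C/A (Tv); 23:C/T (Ti); 26:A/G (Ti); 27:C/T (Ti).
Of the 8 differences, 6 transitions and 2 transversions, so the answer is 2.

2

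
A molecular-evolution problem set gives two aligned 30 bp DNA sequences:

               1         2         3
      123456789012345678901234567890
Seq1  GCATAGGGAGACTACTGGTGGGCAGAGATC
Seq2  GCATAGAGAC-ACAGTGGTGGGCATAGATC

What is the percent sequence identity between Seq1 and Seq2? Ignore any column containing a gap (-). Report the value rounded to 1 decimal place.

79.3%

Excluding the 1 gap column leaves 29 comparable sites.
Differing sites — 7:G/A; 10:G/C; 12:C/A; 13:T/C; 15:C/G; 25:G/T.
23 of the 29 comparable sites match, so the percent identity is 23/29 × 100 = 79.3%.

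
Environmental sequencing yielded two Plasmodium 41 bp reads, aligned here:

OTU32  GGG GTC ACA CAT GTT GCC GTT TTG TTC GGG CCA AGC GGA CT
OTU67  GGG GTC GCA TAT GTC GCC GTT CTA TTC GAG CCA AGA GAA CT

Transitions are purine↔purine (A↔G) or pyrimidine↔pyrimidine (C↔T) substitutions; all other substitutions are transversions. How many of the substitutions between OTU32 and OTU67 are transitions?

The sequences differ at positions 7 (A/G, transition), 10 (C/T, transition), 15 (T/C, transition), 22 (T/C, transition), 24 (G/A, transition), 29 (G/A, transition), 36 (C/A, transversion), 38 (G/A, transition).
Of the 8 differences, 7 transitions and 1 transversion, so the answer is 7.

7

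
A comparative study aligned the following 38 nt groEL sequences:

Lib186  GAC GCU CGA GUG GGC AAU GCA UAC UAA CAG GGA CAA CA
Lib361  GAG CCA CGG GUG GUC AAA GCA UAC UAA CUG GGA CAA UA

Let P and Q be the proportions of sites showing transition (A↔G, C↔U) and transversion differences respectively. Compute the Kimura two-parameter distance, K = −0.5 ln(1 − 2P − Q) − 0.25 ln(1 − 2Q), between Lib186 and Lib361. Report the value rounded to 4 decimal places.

The sequences differ at positions 3 (C/G, transversion), 4 (G/C, transversion), 6 (U/A, transversion), 9 (A/G, transition), 14 (G/U, transversion), 18 (U/A, transversion), 29 (A/U, transversion), 37 (C/U, transition).
Of the 8 differences, 2 transitions and 6 transversions over 38 sites: P = 2/38 = 0.052632, Q = 6/38 = 0.157895.
d = −0.5·ln(0.736841) − 0.25·ln(0.684210) = −0.5·(-0.305383) − 0.25·(-0.379490) = 0.2476.

0.2476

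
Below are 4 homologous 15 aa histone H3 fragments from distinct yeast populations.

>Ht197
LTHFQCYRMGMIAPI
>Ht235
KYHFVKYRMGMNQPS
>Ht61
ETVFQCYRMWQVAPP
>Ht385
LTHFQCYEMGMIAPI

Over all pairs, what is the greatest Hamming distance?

Pairwise Hamming distances:
  Ht197 vs Ht235: 7
  Ht197 vs Ht61: 6
  Ht197 vs Ht385: 1
  Ht235 vs Ht61: 10
  Ht235 vs Ht385: 8
  Ht61 vs Ht385: 7
The largest is 10, between Ht235 and Ht61.

10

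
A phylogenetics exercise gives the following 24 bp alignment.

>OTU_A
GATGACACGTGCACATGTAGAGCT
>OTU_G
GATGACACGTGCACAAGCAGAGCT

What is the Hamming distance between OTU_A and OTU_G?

2

Mismatches occur at site 16 (T→A), site 18 (T→C).
That gives 2 mismatches out of 24 aligned sites, so the Hamming distance is 2.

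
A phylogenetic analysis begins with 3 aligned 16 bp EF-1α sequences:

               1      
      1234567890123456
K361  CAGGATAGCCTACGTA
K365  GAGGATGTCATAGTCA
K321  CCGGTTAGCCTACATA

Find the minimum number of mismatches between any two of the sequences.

3

Pairwise Hamming distances:
  K361 vs K365: 7
  K361 vs K321: 3
  K365 vs K321: 9
The smallest is 3, between K361 and K321.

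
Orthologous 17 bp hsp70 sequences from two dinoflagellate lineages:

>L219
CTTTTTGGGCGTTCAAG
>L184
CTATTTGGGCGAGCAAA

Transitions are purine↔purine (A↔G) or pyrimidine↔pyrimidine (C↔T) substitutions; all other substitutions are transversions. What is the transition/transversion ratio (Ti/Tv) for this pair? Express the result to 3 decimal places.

0.333

Differing sites — 3:T/A (Tv); 12:T/A (Tv); 13:T/G (Tv); 17:G/A (Ti).
Of the 4 differences, 1 transition and 3 transversions, so Ti/Tv = 1/3 = 0.333.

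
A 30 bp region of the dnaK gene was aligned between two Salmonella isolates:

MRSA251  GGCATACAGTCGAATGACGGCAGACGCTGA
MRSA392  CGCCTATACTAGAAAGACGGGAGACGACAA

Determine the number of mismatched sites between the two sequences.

Mismatches occur at site 1 (G/C), site 4 (A/C), site 7 (C/T), site 9 (G/C), site 11 (C/A), site 15 (T/A), site 21 (C/G), site 27 (C/A), site 28 (T/C), site 29 (G/A).
That gives 10 mismatches out of 30 aligned sites, so the Hamming distance is 10.

10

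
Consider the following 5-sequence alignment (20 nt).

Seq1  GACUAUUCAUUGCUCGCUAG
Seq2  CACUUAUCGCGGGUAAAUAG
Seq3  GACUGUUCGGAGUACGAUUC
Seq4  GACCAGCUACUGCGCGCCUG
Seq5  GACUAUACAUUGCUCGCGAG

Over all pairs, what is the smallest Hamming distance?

2

Pairwise Hamming distances:
  Seq1 vs Seq2: 10
  Seq1 vs Seq3: 9
  Seq1 vs Seq4: 8
  Seq1 vs Seq5: 2
  Seq2 vs Seq3: 11
  Seq2 vs Seq4: 15
  Seq2 vs Seq5: 12
  Seq3 vs Seq4: 13
  Seq3 vs Seq5: 11
  Seq4 vs Seq5: 8
The smallest is 2, between Seq1 and Seq5.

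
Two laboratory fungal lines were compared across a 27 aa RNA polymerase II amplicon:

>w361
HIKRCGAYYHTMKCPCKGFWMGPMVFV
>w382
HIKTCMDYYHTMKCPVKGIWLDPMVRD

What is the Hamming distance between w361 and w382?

Mismatches occur at site 4 (R↔T), site 6 (G↔M), site 7 (A↔D), site 16 (C↔V), site 19 (F↔I), site 21 (M↔L), site 22 (G↔D), site 26 (F↔R), site 27 (V↔D).
That gives 9 mismatches out of 27 aligned sites, so the Hamming distance is 9.

9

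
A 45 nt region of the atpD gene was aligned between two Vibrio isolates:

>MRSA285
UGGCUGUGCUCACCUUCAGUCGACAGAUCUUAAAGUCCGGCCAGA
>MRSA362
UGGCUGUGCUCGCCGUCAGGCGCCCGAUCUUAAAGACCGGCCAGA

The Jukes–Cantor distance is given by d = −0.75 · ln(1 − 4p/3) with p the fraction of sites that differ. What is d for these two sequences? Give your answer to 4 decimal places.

The sequences differ at positions 12 (A/G), 15 (U/G), 20 (U/G), 23 (A/C), 25 (A/C), 36 (U/A).
p = 6/45 = 0.133333.
d = −0.75 · ln(1 − (4/3)·0.133333) = −0.75 · ln(0.822223) = −0.75 · (-0.195744) = 0.1468.

0.1468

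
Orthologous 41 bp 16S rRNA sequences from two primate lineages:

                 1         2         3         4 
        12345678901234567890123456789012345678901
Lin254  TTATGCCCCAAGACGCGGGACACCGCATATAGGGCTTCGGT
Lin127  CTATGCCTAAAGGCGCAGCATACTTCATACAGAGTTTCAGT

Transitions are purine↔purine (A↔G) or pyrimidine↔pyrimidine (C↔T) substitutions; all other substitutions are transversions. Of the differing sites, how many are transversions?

3

The sequences differ at positions 1 (T/C, transition), 8 (C/T, transition), 9 (C/A, transversion), 13 (A/G, transition), 17 (G/A, transition), 19 (G/C, transversion), 21 (C/T, transition), 24 (C/T, transition), 25 (G/T, transversion), 30 (T/C, transition), 33 (G/A, transition), 35 (C/T, transition), 39 (G/A, transition).
Of the 13 differences, 10 transitions and 3 transversions, so the answer is 3.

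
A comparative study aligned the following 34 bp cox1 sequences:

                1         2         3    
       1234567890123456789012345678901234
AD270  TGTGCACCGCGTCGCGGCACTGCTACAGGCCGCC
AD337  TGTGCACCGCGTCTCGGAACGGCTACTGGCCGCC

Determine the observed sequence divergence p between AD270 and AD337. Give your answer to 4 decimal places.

0.1176

Differing sites — 14:G/T; 18:C/A; 21:T/G; 27:A/T.
There are 4 differences over 34 sites, so p = 4/34 = 0.1176.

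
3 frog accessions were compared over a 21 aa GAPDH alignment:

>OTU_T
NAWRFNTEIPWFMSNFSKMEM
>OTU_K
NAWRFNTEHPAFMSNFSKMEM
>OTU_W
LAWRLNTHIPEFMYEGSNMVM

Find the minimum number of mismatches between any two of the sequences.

2

Pairwise Hamming distances:
  OTU_T vs OTU_K: 2
  OTU_T vs OTU_W: 9
  OTU_K vs OTU_W: 10
The smallest is 2, between OTU_T and OTU_K.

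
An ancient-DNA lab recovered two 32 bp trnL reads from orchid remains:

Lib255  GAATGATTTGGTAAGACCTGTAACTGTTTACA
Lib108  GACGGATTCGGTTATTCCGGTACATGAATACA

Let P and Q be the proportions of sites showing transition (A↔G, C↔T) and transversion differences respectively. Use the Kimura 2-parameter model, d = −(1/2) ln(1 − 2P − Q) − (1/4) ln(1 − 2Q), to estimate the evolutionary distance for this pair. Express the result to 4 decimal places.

Mismatches occur at site 3 (A↔C, transversion), site 4 (T↔G, transversion), site 9 (T↔C, transition), site 13 (A↔T, transversion), site 15 (G↔T, transversion), site 16 (A↔T, transversion), site 19 (T↔G, transversion), site 23 (A↔C, transversion), site 24 (C↔A, transversion), site 27 (T↔A, transversion), site 28 (T↔A, transversion).
Of the 11 differences, 1 transition and 10 transversions over 32 sites: P = 1/32 = 0.031250, Q = 10/32 = 0.312500.
d = −0.5·ln(0.625000) − 0.25·ln(0.375000) = −0.5·(-0.470004) − 0.25·(-0.980829) = 0.4802.

0.4802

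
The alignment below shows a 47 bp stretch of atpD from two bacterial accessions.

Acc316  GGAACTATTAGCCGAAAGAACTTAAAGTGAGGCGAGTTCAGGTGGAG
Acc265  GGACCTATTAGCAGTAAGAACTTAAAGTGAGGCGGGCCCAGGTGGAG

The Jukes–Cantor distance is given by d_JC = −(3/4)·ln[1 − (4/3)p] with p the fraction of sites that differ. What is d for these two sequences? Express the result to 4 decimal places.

The sequences differ at positions 4 (A/C), 13 (C/A), 15 (A/T), 35 (A/G), 37 (T/C), 38 (T/C).
p = 6/47 = 0.127660.
d = −0.75 · ln(1 − (4/3)·0.127660) = −0.75 · ln(0.829787) = −0.75 · (-0.186586) = 0.1399.

0.1399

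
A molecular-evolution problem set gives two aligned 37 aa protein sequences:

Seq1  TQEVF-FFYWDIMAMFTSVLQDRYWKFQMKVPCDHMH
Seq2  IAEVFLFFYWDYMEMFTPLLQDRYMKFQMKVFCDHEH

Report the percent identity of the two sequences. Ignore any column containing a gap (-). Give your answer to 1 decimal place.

Excluding the 1 gap column leaves 36 comparable sites.
Mismatches occur at site 1 (T↔I), site 2 (Q↔A), site 12 (I↔Y), site 14 (A↔E), site 18 (S↔P), site 19 (V↔L), site 25 (W↔M), site 32 (P↔F), site 36 (M↔E).
27 of the 36 comparable sites match, so the percent identity is 27/36 × 100 = 75.0%.

75.0%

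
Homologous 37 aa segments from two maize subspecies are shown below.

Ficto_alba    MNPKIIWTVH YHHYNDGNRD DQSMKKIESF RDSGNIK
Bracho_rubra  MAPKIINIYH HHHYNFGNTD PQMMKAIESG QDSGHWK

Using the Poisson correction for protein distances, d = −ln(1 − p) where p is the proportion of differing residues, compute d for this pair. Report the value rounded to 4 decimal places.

Mismatches occur at site 2 (N/A), site 7 (W/N), site 8 (T/I), site 9 (V/Y), site 11 (Y/H), site 16 (D/F), site 19 (R/T), site 21 (D/P), site 23 (S/M), site 26 (K/A), site 30 (F/G), site 31 (R/Q), site 35 (N/H), site 36 (I/W).
p = 14/37 = 0.378378.
d = −ln(1 − 0.378378) = −ln(0.621622) = 0.4754.

0.4754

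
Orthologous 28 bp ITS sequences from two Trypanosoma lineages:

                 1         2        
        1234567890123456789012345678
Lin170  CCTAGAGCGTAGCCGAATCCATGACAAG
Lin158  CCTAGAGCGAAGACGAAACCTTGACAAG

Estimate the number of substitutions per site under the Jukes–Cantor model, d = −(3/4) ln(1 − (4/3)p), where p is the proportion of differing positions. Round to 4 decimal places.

0.1585

Mismatches occur at site 10 (T/A), site 13 (C/A), site 18 (T/A), site 21 (A/T).
p = 4/28 = 0.142857.
d = −0.75 · ln(1 − (4/3)·0.142857) = −0.75 · ln(0.809524) = −0.75 · (-0.211309) = 0.1585.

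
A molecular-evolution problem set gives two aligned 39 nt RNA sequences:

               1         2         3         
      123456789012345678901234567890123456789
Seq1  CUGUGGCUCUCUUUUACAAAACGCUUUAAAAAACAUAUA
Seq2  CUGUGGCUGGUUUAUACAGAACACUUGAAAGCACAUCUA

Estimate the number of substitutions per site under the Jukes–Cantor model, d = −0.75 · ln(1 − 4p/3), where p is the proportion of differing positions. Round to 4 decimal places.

Mismatches occur at site 9 (C→G), site 10 (U→G), site 11 (C→U), site 14 (U→A), site 19 (A→G), site 23 (G→A), site 27 (U→G), site 31 (A→G), site 32 (A→C), site 37 (A→C).
p = 10/39 = 0.256410.
d = −0.75 · ln(1 − (4/3)·0.256410) = −0.75 · ln(0.658120) = −0.75 · (-0.418368) = 0.3138.

0.3138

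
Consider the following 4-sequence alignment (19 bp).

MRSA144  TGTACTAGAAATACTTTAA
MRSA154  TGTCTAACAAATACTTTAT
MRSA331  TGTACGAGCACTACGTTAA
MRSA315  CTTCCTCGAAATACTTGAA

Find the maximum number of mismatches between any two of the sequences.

Pairwise Hamming distances:
  MRSA144 vs MRSA154: 5
  MRSA144 vs MRSA331: 4
  MRSA144 vs MRSA315: 5
  MRSA154 vs MRSA331: 8
  MRSA154 vs MRSA315: 8
  MRSA331 vs MRSA315: 9
The largest is 9, between MRSA331 and MRSA315.

9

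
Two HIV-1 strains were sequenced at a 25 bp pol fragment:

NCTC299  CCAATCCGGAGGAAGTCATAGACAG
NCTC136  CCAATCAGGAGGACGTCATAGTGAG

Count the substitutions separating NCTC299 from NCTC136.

The sequences differ at positions 7 (C/A), 14 (A/C), 22 (A/T), 23 (C/G).
That gives 4 mismatches out of 25 aligned sites, so the Hamming distance is 4.

4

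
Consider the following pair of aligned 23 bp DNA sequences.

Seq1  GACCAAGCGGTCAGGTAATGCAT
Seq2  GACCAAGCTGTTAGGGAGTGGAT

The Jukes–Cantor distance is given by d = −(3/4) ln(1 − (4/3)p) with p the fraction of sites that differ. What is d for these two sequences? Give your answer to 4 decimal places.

Differing sites — 9:G/T; 12:C/T; 16:T/G; 18:A/G; 21:C/G.
p = 5/23 = 0.217391.
d = −0.75 · ln(1 − (4/3)·0.217391) = −0.75 · ln(0.710145) = −0.75 · (-0.342286) = 0.2567.

0.2567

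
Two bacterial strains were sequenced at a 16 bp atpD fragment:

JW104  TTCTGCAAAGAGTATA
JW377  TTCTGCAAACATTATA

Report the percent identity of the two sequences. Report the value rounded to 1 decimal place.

Mismatches occur at site 10 (G→C), site 12 (G→T).
14 of the 16 sites match, so the percent identity is 14/16 × 100 = 87.5%.

87.5%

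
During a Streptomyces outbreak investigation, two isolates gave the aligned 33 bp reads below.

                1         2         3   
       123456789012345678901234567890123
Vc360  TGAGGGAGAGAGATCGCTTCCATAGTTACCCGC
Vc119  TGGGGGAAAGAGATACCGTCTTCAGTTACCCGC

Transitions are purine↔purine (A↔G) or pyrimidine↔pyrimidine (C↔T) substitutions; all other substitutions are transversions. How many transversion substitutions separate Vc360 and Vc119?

4

Mismatches occur at site 3 (A↔G, transition), site 8 (G↔A, transition), site 15 (C↔A, transversion), site 16 (G↔C, transversion), site 18 (T↔G, transversion), site 21 (C↔T, transition), site 22 (A↔T, transversion), site 23 (T↔C, transition).
Of the 8 differences, 4 transitions and 4 transversions, so the answer is 4.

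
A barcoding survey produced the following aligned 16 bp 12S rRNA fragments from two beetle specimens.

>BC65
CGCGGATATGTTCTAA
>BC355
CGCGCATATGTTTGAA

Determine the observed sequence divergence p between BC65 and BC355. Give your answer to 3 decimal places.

Differing sites — 5:G/C; 13:C/T; 14:T/G.
There are 3 differences over 16 sites, so p = 3/16 = 0.188.

0.188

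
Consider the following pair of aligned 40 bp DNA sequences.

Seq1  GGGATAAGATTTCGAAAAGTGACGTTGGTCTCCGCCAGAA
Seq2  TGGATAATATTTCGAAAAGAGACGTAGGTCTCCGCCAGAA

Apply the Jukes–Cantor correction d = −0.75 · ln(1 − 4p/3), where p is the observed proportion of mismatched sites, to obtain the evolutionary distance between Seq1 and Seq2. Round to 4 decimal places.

The sequences differ at positions 1 (G/T), 8 (G/T), 20 (T/A), 26 (T/A).
p = 4/40 = 0.100000.
d = −0.75 · ln(1 − (4/3)·0.100000) = −0.75 · ln(0.866667) = −0.75 · (-0.143100) = 0.1073.

0.1073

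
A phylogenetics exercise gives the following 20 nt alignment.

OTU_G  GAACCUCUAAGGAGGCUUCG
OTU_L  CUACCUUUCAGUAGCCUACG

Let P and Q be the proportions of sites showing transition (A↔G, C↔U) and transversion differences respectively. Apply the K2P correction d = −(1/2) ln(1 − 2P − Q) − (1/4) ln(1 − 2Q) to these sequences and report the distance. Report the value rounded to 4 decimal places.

The sequences differ at positions 1 (G/C, transversion), 2 (A/U, transversion), 7 (C/U, transition), 9 (A/C, transversion), 12 (G/U, transversion), 15 (G/C, transversion), 18 (U/A, transversion).
Of the 7 differences, 1 transition and 6 transversions over 20 sites: P = 1/20 = 0.050000, Q = 6/20 = 0.300000.
d = −0.5·ln(0.600000) − 0.25·ln(0.400000) = −0.5·(-0.510826) − 0.25·(-0.916291) = 0.4845.

0.4845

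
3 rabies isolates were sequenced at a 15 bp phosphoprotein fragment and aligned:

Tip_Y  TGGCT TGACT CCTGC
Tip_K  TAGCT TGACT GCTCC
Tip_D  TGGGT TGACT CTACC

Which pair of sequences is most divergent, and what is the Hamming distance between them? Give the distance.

Pairwise Hamming distances:
  Tip_Y vs Tip_K: 3
  Tip_Y vs Tip_D: 4
  Tip_K vs Tip_D: 5
The largest is 5, between Tip_K and Tip_D.

5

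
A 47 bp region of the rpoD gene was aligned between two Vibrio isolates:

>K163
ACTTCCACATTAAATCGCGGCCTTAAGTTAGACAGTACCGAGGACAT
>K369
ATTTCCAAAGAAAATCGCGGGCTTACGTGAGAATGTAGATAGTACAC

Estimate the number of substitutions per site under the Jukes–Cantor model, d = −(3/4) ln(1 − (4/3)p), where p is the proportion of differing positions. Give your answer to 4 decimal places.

0.3796

Mismatches occur at site 2 (C/T), site 8 (C/A), site 10 (T/G), site 11 (T/A), site 21 (C/G), site 26 (A/C), site 29 (T/G), site 33 (C/A), site 34 (A/T), site 38 (C/G), site 39 (C/A), site 40 (G/T), site 43 (G/T), site 47 (T/C).
p = 14/47 = 0.297872.
d = −0.75 · ln(1 − (4/3)·0.297872) = −0.75 · ln(0.602837) = −0.75 · (-0.506108) = 0.3796.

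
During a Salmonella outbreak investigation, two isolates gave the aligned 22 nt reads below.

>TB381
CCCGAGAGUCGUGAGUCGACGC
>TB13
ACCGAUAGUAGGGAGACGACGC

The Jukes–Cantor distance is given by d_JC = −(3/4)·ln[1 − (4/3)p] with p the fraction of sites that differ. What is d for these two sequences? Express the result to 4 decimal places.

The sequences differ at positions 1 (C/A), 6 (G/U), 10 (C/A), 12 (U/G), 16 (U/A).
p = 5/22 = 0.227273.
d = −0.75 · ln(1 − (4/3)·0.227273) = −0.75 · ln(0.696969) = −0.75 · (-0.361014) = 0.2708.

0.2708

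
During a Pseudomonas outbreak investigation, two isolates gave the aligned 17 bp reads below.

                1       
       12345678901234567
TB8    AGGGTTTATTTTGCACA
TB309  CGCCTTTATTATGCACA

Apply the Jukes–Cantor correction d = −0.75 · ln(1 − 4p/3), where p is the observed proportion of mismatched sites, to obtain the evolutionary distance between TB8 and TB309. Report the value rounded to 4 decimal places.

Differing sites — 1:A/C; 3:G/C; 4:G/C; 11:T/A.
p = 4/17 = 0.235294.
d = −0.75 · ln(1 − (4/3)·0.235294) = −0.75 · ln(0.686275) = −0.75 · (-0.376477) = 0.2824.

0.2824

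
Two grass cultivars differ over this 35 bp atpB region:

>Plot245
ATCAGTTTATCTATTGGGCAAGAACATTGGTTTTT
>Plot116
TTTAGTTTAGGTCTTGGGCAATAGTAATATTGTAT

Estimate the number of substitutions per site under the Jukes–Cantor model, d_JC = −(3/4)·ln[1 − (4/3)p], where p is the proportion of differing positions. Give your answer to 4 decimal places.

0.5128

Differing sites — 1:A/T; 3:C/T; 10:T/G; 11:C/G; 13:A/C; 22:G/T; 24:A/G; 25:C/T; 27:T/A; 29:G/A; 30:G/T; 32:T/G; 34:T/A.
p = 13/35 = 0.371429.
d = −0.75 · ln(1 − (4/3)·0.371429) = −0.75 · ln(0.504761) = −0.75 · (-0.683670) = 0.5128.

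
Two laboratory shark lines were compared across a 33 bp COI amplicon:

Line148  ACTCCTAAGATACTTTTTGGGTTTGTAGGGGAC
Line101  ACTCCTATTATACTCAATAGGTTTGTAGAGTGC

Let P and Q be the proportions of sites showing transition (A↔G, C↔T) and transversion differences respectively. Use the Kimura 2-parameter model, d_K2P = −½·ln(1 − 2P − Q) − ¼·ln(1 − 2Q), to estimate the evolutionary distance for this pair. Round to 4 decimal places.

0.3406

Mismatches occur at site 8 (A/T, transversion), site 9 (G/T, transversion), site 15 (T/C, transition), site 16 (T/A, transversion), site 17 (T/A, transversion), site 19 (G/A, transition), site 29 (G/A, transition), site 31 (G/T, transversion), site 32 (A/G, transition).
Of the 9 differences, 4 transitions and 5 transversions over 33 sites: P = 4/33 = 0.121212, Q = 5/33 = 0.151515.
d = −0.5·ln(0.606061) − 0.25·ln(0.696970) = −0.5·(-0.500775) − 0.25·(-0.361013) = 0.3406.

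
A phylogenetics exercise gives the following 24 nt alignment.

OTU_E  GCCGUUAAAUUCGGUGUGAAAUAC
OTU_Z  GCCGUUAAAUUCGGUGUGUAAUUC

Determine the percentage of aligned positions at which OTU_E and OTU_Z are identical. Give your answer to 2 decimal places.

91.67%

Mismatches occur at site 19 (A/U), site 23 (A/U).
22 of the 24 sites match, so the percent identity is 22/24 × 100 = 91.67%.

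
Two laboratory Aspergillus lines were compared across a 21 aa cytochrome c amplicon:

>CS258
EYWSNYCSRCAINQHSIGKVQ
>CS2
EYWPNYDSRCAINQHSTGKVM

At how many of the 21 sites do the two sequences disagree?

The sequences differ at positions 4 (S/P), 7 (C/D), 17 (I/T), 21 (Q/M).
That gives 4 mismatches out of 21 aligned sites, so the Hamming distance is 4.

4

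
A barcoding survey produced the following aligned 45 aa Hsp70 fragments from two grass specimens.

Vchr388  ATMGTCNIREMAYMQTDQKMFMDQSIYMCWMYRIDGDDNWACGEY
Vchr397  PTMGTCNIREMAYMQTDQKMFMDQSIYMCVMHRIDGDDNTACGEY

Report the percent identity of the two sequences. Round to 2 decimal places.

Differing sites — 1:A/P; 30:W/V; 32:Y/H; 40:W/T.
41 of the 45 sites match, so the percent identity is 41/45 × 100 = 91.11%.

91.11%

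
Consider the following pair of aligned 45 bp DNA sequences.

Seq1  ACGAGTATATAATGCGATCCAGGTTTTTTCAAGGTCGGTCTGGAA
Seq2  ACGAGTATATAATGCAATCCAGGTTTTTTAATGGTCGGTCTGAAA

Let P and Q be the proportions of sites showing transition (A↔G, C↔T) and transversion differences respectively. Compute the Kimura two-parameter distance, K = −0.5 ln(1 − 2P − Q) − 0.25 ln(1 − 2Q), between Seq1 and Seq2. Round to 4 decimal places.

The sequences differ at positions 16 (G/A, transition), 30 (C/A, transversion), 32 (A/T, transversion), 43 (G/A, transition).
Of the 4 differences, 2 transitions and 2 transversions over 45 sites: P = 2/45 = 0.044444, Q = 2/45 = 0.044444.
d = −0.5·ln(0.866668) − 0.25·ln(0.911112) = −0.5·(-0.143099) − 0.25·(-0.093089) = 0.0948.

0.0948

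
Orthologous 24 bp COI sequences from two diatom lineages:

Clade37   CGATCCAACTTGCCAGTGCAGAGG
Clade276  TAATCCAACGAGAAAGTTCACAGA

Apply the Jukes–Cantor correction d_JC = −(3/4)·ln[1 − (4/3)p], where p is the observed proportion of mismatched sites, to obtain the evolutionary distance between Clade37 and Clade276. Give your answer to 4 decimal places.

The sequences differ at positions 1 (C/T), 2 (G/A), 10 (T/G), 11 (T/A), 13 (C/A), 14 (C/A), 18 (G/T), 21 (G/C), 24 (G/A).
p = 9/24 = 0.375000.
d = −0.75 · ln(1 − (4/3)·0.375000) = −0.75 · ln(0.500000) = −0.75 · (-0.693147) = 0.5199.

0.5199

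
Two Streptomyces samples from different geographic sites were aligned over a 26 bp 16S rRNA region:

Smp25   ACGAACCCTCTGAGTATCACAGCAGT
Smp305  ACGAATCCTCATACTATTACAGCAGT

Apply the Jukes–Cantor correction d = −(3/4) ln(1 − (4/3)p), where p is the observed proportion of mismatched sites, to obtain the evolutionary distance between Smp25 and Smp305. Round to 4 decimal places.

Differing sites — 6:C/T; 11:T/A; 12:G/T; 14:G/C; 18:C/T.
p = 5/26 = 0.192308.
d = −0.75 · ln(1 − (4/3)·0.192308) = −0.75 · ln(0.743589) = −0.75 · (-0.296267) = 0.2222.

0.2222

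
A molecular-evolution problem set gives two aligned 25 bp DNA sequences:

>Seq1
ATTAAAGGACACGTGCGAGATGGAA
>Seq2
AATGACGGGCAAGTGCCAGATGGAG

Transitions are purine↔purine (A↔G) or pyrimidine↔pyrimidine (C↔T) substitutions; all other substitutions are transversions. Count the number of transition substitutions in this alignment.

Mismatches occur at site 2 (T↔A, transversion), site 4 (A↔G, transition), site 6 (A↔C, transversion), site 9 (A↔G, transition), site 12 (C↔A, transversion), site 17 (G↔C, transversion), site 25 (A↔G, transition).
Of the 7 differences, 3 transitions and 4 transversions, so the answer is 3.

3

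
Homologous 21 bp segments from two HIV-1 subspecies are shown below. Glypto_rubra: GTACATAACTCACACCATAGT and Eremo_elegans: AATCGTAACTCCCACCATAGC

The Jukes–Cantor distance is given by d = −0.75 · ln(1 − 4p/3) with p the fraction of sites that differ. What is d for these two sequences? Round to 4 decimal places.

The sequences differ at positions 1 (G/A), 2 (T/A), 3 (A/T), 5 (A/G), 12 (A/C), 21 (T/C).
p = 6/21 = 0.285714.
d = −0.75 · ln(1 − (4/3)·0.285714) = −0.75 · ln(0.619048) = −0.75 · (-0.479572) = 0.3597.

0.3597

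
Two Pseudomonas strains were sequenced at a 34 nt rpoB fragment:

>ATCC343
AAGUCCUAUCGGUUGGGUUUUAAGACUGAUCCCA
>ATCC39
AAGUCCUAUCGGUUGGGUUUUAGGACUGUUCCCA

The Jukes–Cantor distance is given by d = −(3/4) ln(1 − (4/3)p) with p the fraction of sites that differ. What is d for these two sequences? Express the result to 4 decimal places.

0.0613

Differing sites — 23:A/G; 29:A/U.
p = 2/34 = 0.058824.
d = −0.75 · ln(1 − (4/3)·0.058824) = −0.75 · ln(0.921568) = −0.75 · (-0.081679) = 0.0613.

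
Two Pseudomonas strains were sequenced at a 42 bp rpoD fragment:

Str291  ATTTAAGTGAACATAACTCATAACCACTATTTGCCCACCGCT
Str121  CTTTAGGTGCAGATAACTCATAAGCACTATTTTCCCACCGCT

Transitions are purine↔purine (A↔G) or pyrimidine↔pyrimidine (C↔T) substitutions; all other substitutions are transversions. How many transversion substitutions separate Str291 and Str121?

Differing sites — 1:A/C (Tv); 6:A/G (Ti); 10:A/C (Tv); 12:C/G (Tv); 24:C/G (Tv); 33:G/T (Tv).
Of the 6 differences, 1 transition and 5 transversions, so the answer is 5.

5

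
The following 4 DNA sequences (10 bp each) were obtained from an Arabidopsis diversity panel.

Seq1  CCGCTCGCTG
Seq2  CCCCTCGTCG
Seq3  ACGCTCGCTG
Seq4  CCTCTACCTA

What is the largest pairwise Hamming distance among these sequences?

Pairwise Hamming distances:
  Seq1 vs Seq2: 3
  Seq1 vs Seq3: 1
  Seq1 vs Seq4: 4
  Seq2 vs Seq3: 4
  Seq2 vs Seq4: 6
  Seq3 vs Seq4: 5
The largest is 6, between Seq2 and Seq4.

6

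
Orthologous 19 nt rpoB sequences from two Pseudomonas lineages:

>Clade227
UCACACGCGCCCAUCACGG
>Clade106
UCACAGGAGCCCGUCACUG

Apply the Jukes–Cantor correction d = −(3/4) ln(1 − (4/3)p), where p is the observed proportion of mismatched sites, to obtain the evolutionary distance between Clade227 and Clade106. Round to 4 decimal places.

The sequences differ at positions 6 (C/G), 8 (C/A), 13 (A/G), 18 (G/U).
p = 4/19 = 0.210526.
d = −0.75 · ln(1 − (4/3)·0.210526) = −0.75 · ln(0.719299) = −0.75 · (-0.329478) = 0.2471.

0.2471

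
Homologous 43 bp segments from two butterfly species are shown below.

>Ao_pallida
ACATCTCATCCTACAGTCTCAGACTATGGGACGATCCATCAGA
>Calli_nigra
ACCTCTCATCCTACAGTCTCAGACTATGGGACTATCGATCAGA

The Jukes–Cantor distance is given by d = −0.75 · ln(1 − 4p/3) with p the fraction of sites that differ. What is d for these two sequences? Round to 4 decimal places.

Mismatches occur at site 3 (A→C), site 33 (G→T), site 37 (C→G).
p = 3/43 = 0.069767.
d = −0.75 · ln(1 − (4/3)·0.069767) = −0.75 · ln(0.906977) = −0.75 · (-0.097638) = 0.0732.

0.0732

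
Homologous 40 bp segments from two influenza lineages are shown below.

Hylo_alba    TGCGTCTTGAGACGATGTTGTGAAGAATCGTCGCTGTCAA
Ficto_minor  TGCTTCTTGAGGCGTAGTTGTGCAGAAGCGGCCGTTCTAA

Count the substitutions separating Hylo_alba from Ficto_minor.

The sequences differ at positions 4 (G/T), 12 (A/G), 15 (A/T), 16 (T/A), 23 (A/C), 28 (T/G), 31 (T/G), 33 (G/C), 34 (C/G), 36 (G/T), 37 (T/C), 38 (C/T).
That gives 12 mismatches out of 40 aligned sites, so the Hamming distance is 12.

12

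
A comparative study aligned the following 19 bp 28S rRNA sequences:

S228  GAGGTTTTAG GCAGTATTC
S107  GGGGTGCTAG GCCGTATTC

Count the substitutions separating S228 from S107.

The sequences differ at positions 2 (A/G), 6 (T/G), 7 (T/C), 13 (A/C).
That gives 4 mismatches out of 19 aligned sites, so the Hamming distance is 4.

4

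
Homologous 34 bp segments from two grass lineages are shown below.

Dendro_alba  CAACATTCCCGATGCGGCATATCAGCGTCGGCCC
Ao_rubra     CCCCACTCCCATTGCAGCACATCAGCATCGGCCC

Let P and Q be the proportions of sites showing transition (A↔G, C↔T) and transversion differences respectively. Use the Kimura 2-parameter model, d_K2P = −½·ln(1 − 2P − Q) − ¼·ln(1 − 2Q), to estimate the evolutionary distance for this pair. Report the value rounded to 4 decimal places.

Differing sites — 2:A/C (Tv); 3:A/C (Tv); 6:T/C (Ti); 11:G/A (Ti); 12:A/T (Tv); 16:G/A (Ti); 20:T/C (Ti); 27:G/A (Ti).
Of the 8 differences, 5 transitions and 3 transversions over 34 sites: P = 5/34 = 0.147059, Q = 3/34 = 0.088235.
d = −0.5·ln(0.617647) − 0.25·ln(0.823530) = −0.5·(-0.481838) − 0.25·(-0.194155) = 0.2895.

0.2895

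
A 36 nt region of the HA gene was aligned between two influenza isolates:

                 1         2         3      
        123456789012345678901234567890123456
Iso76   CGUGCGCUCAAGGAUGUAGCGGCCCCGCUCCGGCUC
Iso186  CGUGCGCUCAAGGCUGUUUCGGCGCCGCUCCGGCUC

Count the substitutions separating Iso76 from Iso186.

4

Mismatches occur at site 14 (A→C), site 18 (A→U), site 19 (G→U), site 24 (C→G).
That gives 4 mismatches out of 36 aligned sites, so the Hamming distance is 4.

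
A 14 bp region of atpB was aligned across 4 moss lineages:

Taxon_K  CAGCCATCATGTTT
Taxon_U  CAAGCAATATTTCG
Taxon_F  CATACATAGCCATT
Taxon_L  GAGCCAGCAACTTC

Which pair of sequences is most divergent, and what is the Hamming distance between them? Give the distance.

Pairwise Hamming distances:
  Taxon_K vs Taxon_U: 7
  Taxon_K vs Taxon_F: 7
  Taxon_K vs Taxon_L: 5
  Taxon_U vs Taxon_F: 10
  Taxon_U vs Taxon_L: 9
  Taxon_F vs Taxon_L: 9
The largest is 10, between Taxon_U and Taxon_F.

10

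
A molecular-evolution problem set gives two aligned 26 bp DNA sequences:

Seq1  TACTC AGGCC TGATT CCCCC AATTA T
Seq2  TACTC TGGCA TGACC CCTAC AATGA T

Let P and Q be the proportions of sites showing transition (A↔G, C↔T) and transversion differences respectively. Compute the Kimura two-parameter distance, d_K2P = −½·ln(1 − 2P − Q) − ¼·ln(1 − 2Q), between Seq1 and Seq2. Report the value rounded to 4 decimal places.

Mismatches occur at site 6 (A→T, transversion), site 10 (C→A, transversion), site 14 (T→C, transition), site 15 (T→C, transition), site 18 (C→T, transition), site 19 (C→A, transversion), site 24 (T→G, transversion).
Of the 7 differences, 3 transitions and 4 transversions over 26 sites: P = 3/26 = 0.115385, Q = 4/26 = 0.153846.
d = −0.5·ln(0.615384) − 0.25·ln(0.692308) = −0.5·(-0.485509) − 0.25·(-0.367724) = 0.3347.

0.3347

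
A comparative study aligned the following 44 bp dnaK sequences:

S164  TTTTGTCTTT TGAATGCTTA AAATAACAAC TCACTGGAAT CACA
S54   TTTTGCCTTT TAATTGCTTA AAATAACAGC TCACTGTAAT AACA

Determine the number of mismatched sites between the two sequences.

Mismatches occur at site 6 (T→C), site 12 (G→A), site 14 (A→T), site 29 (A→G), site 37 (G→T), site 41 (C→A).
That gives 6 mismatches out of 44 aligned sites, so the Hamming distance is 6.

6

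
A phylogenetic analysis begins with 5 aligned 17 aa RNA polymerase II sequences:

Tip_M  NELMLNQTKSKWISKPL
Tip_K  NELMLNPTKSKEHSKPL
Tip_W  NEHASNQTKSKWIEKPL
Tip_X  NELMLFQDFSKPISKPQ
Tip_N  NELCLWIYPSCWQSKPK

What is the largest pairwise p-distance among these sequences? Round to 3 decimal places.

Pairwise Hamming distances:
  Tip_M vs Tip_K: 3
  Tip_M vs Tip_W: 4
  Tip_M vs Tip_X: 5
  Tip_M vs Tip_N: 8
  Tip_K vs Tip_W: 7
  Tip_K vs Tip_X: 7
  Tip_K vs Tip_N: 9
  Tip_W vs Tip_X: 9
  Tip_W vs Tip_N: 11
  Tip_X vs Tip_N: 9
The largest is 11 mismatches, between Tip_W and Tip_N; p = 11/17 = 0.647.

0.647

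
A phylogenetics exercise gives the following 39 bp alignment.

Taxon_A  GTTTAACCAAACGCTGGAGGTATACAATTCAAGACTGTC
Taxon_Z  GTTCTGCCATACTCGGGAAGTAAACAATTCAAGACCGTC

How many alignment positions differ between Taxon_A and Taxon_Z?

Mismatches occur at site 4 (T→C), site 5 (A→T), site 6 (A→G), site 10 (A→T), site 13 (G→T), site 15 (T→G), site 19 (G→A), site 23 (T→A), site 36 (T→C).
That gives 9 mismatches out of 39 aligned sites, so the Hamming distance is 9.

9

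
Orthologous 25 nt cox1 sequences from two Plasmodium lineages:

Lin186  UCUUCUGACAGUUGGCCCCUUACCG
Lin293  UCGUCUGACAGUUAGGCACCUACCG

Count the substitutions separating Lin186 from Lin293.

Mismatches occur at site 3 (U→G), site 14 (G→A), site 16 (C→G), site 18 (C→A), site 20 (U→C).
That gives 5 mismatches out of 25 aligned sites, so the Hamming distance is 5.

5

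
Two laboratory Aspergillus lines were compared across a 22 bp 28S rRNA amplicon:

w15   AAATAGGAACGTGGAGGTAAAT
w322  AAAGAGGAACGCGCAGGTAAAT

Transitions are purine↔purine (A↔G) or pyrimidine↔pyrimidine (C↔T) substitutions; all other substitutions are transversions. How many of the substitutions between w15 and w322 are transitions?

1

Mismatches occur at site 4 (T→G, transversion), site 12 (T→C, transition), site 14 (G→C, transversion).
Of the 3 differences, 1 transition and 2 transversions, so the answer is 1.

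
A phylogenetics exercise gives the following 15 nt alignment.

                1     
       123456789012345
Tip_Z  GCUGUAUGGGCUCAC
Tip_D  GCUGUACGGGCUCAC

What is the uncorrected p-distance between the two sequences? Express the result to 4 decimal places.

The sequences differ at position 7 (U/C).
There are 1 differences over 15 sites, so p = 1/15 = 0.0667.

0.0667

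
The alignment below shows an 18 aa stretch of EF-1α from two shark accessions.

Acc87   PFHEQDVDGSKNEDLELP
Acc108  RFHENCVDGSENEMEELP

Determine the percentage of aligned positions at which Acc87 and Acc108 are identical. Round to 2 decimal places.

66.67%

The sequences differ at positions 1 (P/R), 5 (Q/N), 6 (D/C), 11 (K/E), 14 (D/M), 15 (L/E).
12 of the 18 sites match, so the percent identity is 12/18 × 100 = 66.67%.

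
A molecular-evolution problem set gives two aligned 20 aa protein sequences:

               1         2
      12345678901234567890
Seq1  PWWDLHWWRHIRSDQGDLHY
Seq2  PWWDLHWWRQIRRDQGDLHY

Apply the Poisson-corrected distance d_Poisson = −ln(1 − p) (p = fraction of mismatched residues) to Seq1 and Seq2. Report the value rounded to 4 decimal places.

0.1054

Differing sites — 10:H/Q; 13:S/R.
p = 2/20 = 0.100000.
d = −ln(1 − 0.100000) = −ln(0.900000) = 0.1054.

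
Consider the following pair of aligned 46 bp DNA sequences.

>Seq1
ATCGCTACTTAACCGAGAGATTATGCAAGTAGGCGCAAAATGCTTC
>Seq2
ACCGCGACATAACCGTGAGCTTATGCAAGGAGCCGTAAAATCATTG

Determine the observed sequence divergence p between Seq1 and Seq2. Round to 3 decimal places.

The sequences differ at positions 2 (T/C), 6 (T/G), 9 (T/A), 16 (A/T), 20 (A/C), 30 (T/G), 33 (G/C), 36 (C/T), 42 (G/C), 43 (C/A), 46 (C/G).
There are 11 differences over 46 sites, so p = 11/46 = 0.239.

0.239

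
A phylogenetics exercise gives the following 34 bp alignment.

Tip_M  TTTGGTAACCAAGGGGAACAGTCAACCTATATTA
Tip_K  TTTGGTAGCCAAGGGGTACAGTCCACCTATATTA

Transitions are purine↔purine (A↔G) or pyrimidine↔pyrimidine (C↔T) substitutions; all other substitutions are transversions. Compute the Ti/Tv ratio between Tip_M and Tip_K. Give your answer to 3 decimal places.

0.500

The sequences differ at positions 8 (A/G, transition), 17 (A/T, transversion), 24 (A/C, transversion).
Of the 3 differences, 1 transition and 2 transversions, so Ti/Tv = 1/2 = 0.500.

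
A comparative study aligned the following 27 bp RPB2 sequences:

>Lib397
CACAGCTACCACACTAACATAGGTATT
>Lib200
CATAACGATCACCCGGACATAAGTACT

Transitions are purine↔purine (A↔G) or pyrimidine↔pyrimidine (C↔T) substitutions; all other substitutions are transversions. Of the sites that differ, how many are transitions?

Mismatches occur at site 3 (C→T, transition), site 5 (G→A, transition), site 7 (T→G, transversion), site 9 (C→T, transition), site 13 (A→C, transversion), site 15 (T→G, transversion), site 16 (A→G, transition), site 22 (G→A, transition), site 26 (T→C, transition).
Of the 9 differences, 6 transitions and 3 transversions, so the answer is 6.

6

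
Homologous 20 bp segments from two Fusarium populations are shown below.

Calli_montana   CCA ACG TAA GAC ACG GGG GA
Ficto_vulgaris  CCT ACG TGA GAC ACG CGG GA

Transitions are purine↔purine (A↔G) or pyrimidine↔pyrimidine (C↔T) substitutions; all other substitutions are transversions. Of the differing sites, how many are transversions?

The sequences differ at positions 3 (A/T, transversion), 8 (A/G, transition), 16 (G/C, transversion).
Of the 3 differences, 1 transition and 2 transversions, so the answer is 2.

2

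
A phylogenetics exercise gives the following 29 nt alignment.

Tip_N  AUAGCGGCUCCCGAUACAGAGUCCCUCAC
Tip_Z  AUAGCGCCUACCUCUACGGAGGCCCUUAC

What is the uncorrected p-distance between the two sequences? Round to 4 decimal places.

0.2414

The sequences differ at positions 7 (G/C), 10 (C/A), 13 (G/U), 14 (A/C), 18 (A/G), 22 (U/G), 27 (C/U).
There are 7 differences over 29 sites, so p = 7/29 = 0.2414.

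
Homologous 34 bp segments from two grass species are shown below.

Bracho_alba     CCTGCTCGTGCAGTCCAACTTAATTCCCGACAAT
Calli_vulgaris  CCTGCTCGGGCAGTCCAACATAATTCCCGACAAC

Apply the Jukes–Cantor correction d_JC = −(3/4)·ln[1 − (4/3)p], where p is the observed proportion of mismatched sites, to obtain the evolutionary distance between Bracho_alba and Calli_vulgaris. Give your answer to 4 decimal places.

0.0939

Differing sites — 9:T/G; 20:T/A; 34:T/C.
p = 3/34 = 0.088235.
d = −0.75 · ln(1 − (4/3)·0.088235) = −0.75 · ln(0.882353) = −0.75 · (-0.125163) = 0.0939.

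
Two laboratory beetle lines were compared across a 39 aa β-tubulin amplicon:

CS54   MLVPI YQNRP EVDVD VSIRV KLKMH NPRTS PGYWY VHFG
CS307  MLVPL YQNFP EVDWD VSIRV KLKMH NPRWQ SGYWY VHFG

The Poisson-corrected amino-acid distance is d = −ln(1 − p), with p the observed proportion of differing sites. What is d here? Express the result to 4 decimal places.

0.1671

Differing sites — 5:I/L; 9:R/F; 14:V/W; 29:T/W; 30:S/Q; 31:P/S.
p = 6/39 = 0.153846.
d = −ln(1 − 0.153846) = −ln(0.846154) = 0.1671.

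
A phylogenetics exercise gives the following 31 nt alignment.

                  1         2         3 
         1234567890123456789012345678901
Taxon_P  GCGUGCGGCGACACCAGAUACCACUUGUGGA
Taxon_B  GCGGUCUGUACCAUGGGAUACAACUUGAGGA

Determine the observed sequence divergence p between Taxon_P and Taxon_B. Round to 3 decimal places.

The sequences differ at positions 4 (U/G), 5 (G/U), 7 (G/U), 9 (C/U), 10 (G/A), 11 (A/C), 14 (C/U), 15 (C/G), 16 (A/G), 22 (C/A), 28 (U/A).
There are 11 differences over 31 sites, so p = 11/31 = 0.355.

0.355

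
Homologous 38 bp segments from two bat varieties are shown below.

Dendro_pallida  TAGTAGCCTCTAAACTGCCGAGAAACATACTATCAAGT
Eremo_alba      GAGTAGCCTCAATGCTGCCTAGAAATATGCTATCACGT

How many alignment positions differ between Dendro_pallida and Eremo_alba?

The sequences differ at positions 1 (T/G), 11 (T/A), 13 (A/T), 14 (A/G), 20 (G/T), 26 (C/T), 29 (A/G), 36 (A/C).
That gives 8 mismatches out of 38 aligned sites, so the Hamming distance is 8.

8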